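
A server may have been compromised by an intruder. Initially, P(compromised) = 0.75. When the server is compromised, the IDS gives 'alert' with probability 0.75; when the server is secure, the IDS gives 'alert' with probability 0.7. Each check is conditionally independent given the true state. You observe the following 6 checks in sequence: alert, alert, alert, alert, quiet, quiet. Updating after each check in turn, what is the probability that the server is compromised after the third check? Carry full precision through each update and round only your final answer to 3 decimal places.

0.787

After 'alert': P(compromised) = 0.75·0.7500 / (0.75·0.7500 + 0.7·0.2500) ≈ 0.7627
After 'alert': P(compromised) = 0.75·0.7627 / (0.75·0.7627 + 0.7·0.2373) ≈ 0.7750
After 'alert': P(compromised) = 0.75·0.7750 / (0.75·0.7750 + 0.7·0.2250) ≈ 0.7868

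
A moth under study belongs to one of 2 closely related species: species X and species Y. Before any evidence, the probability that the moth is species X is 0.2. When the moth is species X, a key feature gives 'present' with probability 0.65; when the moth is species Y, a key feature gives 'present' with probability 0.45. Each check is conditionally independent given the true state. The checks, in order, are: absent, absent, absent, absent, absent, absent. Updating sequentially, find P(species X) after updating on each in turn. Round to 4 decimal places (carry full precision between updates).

Each posterior becomes the prior for the next update.
After 'absent': P(species X) = 0.35·0.2000 / (0.35·0.2000 + 0.55·0.8000) ≈ 0.1373
After 'absent': P(species X) = 0.35·0.1373 / (0.35·0.1373 + 0.55·0.8627) ≈ 0.0919
After 'absent': P(species X) = 0.35·0.0919 / (0.35·0.0919 + 0.55·0.9081) ≈ 0.0605
After 'absent': P(species X) = 0.35·0.0605 / (0.35·0.0605 + 0.55·0.9395) ≈ 0.0394
After 'absent': P(species X) = 0.35·0.0394 / (0.35·0.0394 + 0.55·0.9606) ≈ 0.0254
After 'absent': P(species X) = 0.35·0.0254 / (0.35·0.0254 + 0.55·0.9746) ≈ 0.0163

0.0163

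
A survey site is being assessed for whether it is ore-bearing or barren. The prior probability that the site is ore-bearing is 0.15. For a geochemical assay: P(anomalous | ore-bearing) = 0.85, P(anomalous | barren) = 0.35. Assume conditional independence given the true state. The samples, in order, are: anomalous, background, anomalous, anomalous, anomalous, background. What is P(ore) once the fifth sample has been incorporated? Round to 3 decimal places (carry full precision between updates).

0.586

After 'anomalous': P(ore) = 0.85·0.1500 / (0.85·0.1500 + 0.35·0.8500) ≈ 0.3000
After 'background': P(ore) = 0.15·0.3000 / (0.15·0.3000 + 0.65·0.7000) ≈ 0.0900
After 'anomalous': P(ore) = 0.85·0.0900 / (0.85·0.0900 + 0.35·0.9100) ≈ 0.1937
After 'anomalous': P(ore) = 0.85·0.1937 / (0.85·0.1937 + 0.35·0.8063) ≈ 0.3684
After 'anomalous': P(ore) = 0.85·0.3684 / (0.85·0.3684 + 0.35·0.6316) ≈ 0.5862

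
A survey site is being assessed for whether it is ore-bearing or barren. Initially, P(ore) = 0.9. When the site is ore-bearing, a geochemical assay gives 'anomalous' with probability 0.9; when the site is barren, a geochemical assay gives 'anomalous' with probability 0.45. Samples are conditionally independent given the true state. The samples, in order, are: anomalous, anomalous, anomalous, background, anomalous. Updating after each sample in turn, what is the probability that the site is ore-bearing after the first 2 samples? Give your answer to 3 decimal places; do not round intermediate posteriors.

0.973

After 'anomalous': P(ore) = 0.9·0.9000 / (0.9·0.9000 + 0.45·0.1000) ≈ 0.9474
After 'anomalous': P(ore) = 0.9·0.9474 / (0.9·0.9474 + 0.45·0.0526) ≈ 0.9730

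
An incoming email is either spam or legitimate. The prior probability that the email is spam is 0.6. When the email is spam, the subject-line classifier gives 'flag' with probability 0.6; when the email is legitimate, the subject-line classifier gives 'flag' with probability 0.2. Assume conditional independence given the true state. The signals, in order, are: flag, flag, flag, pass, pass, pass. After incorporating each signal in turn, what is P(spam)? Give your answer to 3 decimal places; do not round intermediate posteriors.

0.835

Each posterior becomes the prior for the next update.
After 'flag': P(spam) = 0.6·0.6000 / (0.6·0.6000 + 0.2·0.4000) ≈ 0.8182
After 'flag': P(spam) = 0.6·0.8182 / (0.6·0.8182 + 0.2·0.1818) ≈ 0.9310
After 'flag': P(spam) = 0.6·0.9310 / (0.6·0.9310 + 0.2·0.0690) ≈ 0.9759
After 'pass': P(spam) = 0.4·0.9759 / (0.4·0.9759 + 0.8·0.0241) ≈ 0.9529
After 'pass': P(spam) = 0.4·0.9529 / (0.4·0.9529 + 0.8·0.0471) ≈ 0.9101
After 'pass': P(spam) = 0.4·0.9101 / (0.4·0.9101 + 0.8·0.0899) ≈ 0.8351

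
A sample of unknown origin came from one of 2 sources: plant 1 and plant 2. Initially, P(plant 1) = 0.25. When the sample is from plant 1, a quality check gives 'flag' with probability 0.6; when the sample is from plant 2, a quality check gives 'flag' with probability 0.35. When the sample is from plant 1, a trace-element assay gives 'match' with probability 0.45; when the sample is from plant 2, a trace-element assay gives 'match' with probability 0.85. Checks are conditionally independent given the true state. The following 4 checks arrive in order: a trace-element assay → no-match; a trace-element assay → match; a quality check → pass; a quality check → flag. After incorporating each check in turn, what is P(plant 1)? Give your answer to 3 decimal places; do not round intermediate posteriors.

Apply Bayes' rule sequentially, carrying P(plant 1) forward.
After a trace-element assay='no-match': P(plant 1) = 0.55·0.2500 / (0.55·0.2500 + 0.15·0.7500) ≈ 0.5500
After a trace-element assay='match': P(plant 1) = 0.45·0.5500 / (0.45·0.5500 + 0.85·0.4500) ≈ 0.3929
After a quality check='pass': P(plant 1) = 0.4·0.3929 / (0.4·0.3929 + 0.65·0.6071) ≈ 0.2848
After a quality check='flag': P(plant 1) = 0.6·0.2848 / (0.6·0.2848 + 0.35·0.7152) ≈ 0.4057

0.406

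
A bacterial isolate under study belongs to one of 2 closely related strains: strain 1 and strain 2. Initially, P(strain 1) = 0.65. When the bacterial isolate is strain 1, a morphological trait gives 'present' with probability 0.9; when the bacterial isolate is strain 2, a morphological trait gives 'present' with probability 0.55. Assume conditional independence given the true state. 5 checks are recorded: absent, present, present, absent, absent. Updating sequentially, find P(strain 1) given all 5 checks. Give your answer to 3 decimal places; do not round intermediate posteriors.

0.052

After 'absent': P(strain 1) = 0.1·0.6500 / (0.1·0.6500 + 0.45·0.3500) ≈ 0.2921
After 'present': P(strain 1) = 0.9·0.2921 / (0.9·0.2921 + 0.55·0.7079) ≈ 0.4031
After 'present': P(strain 1) = 0.9·0.4031 / (0.9·0.4031 + 0.55·0.5969) ≈ 0.5250
After 'absent': P(strain 1) = 0.1·0.5250 / (0.1·0.5250 + 0.45·0.4750) ≈ 0.1972
After 'absent': P(strain 1) = 0.1·0.1972 / (0.1·0.1972 + 0.45·0.8028) ≈ 0.0517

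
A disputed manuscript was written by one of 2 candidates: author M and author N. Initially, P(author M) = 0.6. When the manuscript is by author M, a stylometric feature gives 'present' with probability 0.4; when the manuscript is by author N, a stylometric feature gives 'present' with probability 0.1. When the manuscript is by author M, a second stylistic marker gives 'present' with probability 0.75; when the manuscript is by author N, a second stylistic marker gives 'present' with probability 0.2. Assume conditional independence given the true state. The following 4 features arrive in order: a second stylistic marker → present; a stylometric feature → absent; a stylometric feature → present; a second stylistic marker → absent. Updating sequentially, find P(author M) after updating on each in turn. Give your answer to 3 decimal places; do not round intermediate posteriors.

Apply Bayes' rule sequentially, carrying P(author M) forward.
After a second stylistic marker='present': P(author M) = 0.75·0.6000 / (0.75·0.6000 + 0.2·0.4000) ≈ 0.8491
After a stylometric feature='absent': P(author M) = 0.6·0.8491 / (0.6·0.8491 + 0.9·0.1509) ≈ 0.7895
After a stylometric feature='present': P(author M) = 0.4·0.7895 / (0.4·0.7895 + 0.1·0.2105) ≈ 0.9375
After a second stylistic marker='absent': P(author M) = 0.25·0.9375 / (0.25·0.9375 + 0.8·0.0625) ≈ 0.8242

0.824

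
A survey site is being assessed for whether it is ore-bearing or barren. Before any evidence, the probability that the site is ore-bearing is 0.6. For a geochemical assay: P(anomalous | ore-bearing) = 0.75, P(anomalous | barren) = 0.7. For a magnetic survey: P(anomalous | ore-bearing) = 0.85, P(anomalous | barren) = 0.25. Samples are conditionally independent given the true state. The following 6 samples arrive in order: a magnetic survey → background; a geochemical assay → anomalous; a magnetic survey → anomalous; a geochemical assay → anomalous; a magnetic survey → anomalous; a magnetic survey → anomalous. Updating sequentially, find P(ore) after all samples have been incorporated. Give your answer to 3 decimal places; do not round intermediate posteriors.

Each posterior becomes the prior for the next update.
After a magnetic survey='background': P(ore) = 0.15·0.6000 / (0.15·0.6000 + 0.75·0.4000) ≈ 0.2308
After a geochemical assay='anomalous': P(ore) = 0.75·0.2308 / (0.75·0.2308 + 0.7·0.7692) ≈ 0.2432
After a magnetic survey='anomalous': P(ore) = 0.85·0.2432 / (0.85·0.2432 + 0.25·0.7568) ≈ 0.5222
After a geochemical assay='anomalous': P(ore) = 0.75·0.5222 / (0.75·0.5222 + 0.7·0.4778) ≈ 0.5394
After a magnetic survey='anomalous': P(ore) = 0.85·0.5394 / (0.85·0.5394 + 0.25·0.4606) ≈ 0.7992
After a magnetic survey='anomalous': P(ore) = 0.85·0.7992 / (0.85·0.7992 + 0.25·0.2008) ≈ 0.9312

0.931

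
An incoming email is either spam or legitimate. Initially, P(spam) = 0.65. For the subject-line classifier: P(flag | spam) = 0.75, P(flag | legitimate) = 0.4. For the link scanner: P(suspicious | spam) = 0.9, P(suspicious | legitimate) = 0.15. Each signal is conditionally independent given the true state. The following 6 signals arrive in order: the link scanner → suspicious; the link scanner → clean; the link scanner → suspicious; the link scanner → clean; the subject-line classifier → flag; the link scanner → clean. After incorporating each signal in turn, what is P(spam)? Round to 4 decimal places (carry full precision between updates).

0.1695

After the link scanner='suspicious': P(spam) = 0.9·0.6500 / (0.9·0.6500 + 0.15·0.3500) ≈ 0.9176
After the link scanner='clean': P(spam) = 0.1·0.9176 / (0.1·0.9176 + 0.85·0.0824) ≈ 0.5673
After the link scanner='suspicious': P(spam) = 0.9·0.5673 / (0.9·0.5673 + 0.15·0.4327) ≈ 0.8872
After the link scanner='clean': P(spam) = 0.1·0.8872 / (0.1·0.8872 + 0.85·0.1128) ≈ 0.4806
After the subject-line classifier='flag': P(spam) = 0.75·0.4806 / (0.75·0.4806 + 0.4·0.5194) ≈ 0.6344
After the link scanner='clean': P(spam) = 0.1·0.6344 / (0.1·0.6344 + 0.85·0.3656) ≈ 0.1695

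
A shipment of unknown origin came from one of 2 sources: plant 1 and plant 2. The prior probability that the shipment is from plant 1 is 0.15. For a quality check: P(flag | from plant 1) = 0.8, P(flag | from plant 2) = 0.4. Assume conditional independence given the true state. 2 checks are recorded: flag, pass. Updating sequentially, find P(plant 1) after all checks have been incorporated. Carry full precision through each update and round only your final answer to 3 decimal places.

0.105

Apply Bayes' rule sequentially, carrying P(plant 1) forward.
After 'flag': P(plant 1) = 0.8·0.1500 / (0.8·0.1500 + 0.4·0.8500) ≈ 0.2609
After 'pass': P(plant 1) = 0.2·0.2609 / (0.2·0.2609 + 0.6·0.7391) ≈ 0.1053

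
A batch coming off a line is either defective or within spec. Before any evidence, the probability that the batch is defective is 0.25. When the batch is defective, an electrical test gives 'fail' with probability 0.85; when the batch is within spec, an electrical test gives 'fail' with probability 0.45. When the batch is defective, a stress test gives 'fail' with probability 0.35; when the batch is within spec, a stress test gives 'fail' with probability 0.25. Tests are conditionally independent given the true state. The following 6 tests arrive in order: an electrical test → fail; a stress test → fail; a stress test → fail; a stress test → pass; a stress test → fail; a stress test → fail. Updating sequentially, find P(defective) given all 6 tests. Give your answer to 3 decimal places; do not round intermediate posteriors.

0.677

After an electrical test='fail': P(defective) = 0.85·0.2500 / (0.85·0.2500 + 0.45·0.7500) ≈ 0.3864
After a stress test='fail': P(defective) = 0.35·0.3864 / (0.35·0.3864 + 0.25·0.6136) ≈ 0.4685
After a stress test='fail': P(defective) = 0.35·0.4685 / (0.35·0.4685 + 0.25·0.5315) ≈ 0.5524
After a stress test='pass': P(defective) = 0.65·0.5524 / (0.65·0.5524 + 0.75·0.4476) ≈ 0.5168
After a stress test='fail': P(defective) = 0.35·0.5168 / (0.35·0.5168 + 0.25·0.4832) ≈ 0.5996
After a stress test='fail': P(defective) = 0.35·0.5996 / (0.35·0.5996 + 0.25·0.4004) ≈ 0.6770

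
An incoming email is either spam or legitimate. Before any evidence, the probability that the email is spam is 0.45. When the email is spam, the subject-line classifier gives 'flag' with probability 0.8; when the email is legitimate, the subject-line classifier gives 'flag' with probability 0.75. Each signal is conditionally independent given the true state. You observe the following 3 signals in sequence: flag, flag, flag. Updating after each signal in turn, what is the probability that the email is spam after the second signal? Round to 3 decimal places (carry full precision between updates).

0.482

After 'flag': P(spam) = 0.8·0.4500 / (0.8·0.4500 + 0.75·0.5500) ≈ 0.4660
After 'flag': P(spam) = 0.8·0.4660 / (0.8·0.4660 + 0.75·0.5340) ≈ 0.4821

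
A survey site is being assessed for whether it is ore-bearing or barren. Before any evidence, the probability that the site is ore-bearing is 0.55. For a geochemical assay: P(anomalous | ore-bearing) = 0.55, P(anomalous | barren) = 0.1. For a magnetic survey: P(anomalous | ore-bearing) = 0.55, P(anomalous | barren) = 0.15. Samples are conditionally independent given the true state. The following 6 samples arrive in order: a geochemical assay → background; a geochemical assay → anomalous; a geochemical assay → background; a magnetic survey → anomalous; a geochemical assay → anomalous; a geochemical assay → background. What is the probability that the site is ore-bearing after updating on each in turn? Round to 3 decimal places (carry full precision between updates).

After a geochemical assay='background': P(ore) = 0.45·0.5500 / (0.45·0.5500 + 0.9·0.4500) ≈ 0.3793
After a geochemical assay='anomalous': P(ore) = 0.55·0.3793 / (0.55·0.3793 + 0.1·0.6207) ≈ 0.7707
After a geochemical assay='background': P(ore) = 0.45·0.7707 / (0.45·0.7707 + 0.9·0.2293) ≈ 0.6269
After a magnetic survey='anomalous': P(ore) = 0.55·0.6269 / (0.55·0.6269 + 0.15·0.3731) ≈ 0.8604
After a geochemical assay='anomalous': P(ore) = 0.55·0.8604 / (0.55·0.8604 + 0.1·0.1396) ≈ 0.9713
After a geochemical assay='background': P(ore) = 0.45·0.9713 / (0.45·0.9713 + 0.9·0.0287) ≈ 0.9443

0.944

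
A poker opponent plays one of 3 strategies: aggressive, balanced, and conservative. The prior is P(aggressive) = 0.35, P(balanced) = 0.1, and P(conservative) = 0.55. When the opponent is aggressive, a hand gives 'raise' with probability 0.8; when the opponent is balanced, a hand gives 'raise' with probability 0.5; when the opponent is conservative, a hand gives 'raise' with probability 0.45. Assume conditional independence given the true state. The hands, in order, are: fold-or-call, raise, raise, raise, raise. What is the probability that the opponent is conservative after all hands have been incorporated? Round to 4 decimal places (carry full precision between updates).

0.2806

After 'fold-or-call': normaliser = 0.2·0.3500 + 0.5·0.1000 + 0.55·0.5500; P(aggressive) ≈ 0.1657, P(balanced) ≈ 0.1183, P(conservative) ≈ 0.7160
After 'raise': normaliser = 0.8·0.1657 + 0.5·0.1183 + 0.45·0.7160; P(aggressive) ≈ 0.2579, P(balanced) ≈ 0.1151, P(conservative) ≈ 0.6269
After 'raise': normaliser = 0.8·0.2579 + 0.5·0.1151 + 0.45·0.6269; P(aggressive) ≈ 0.3779, P(balanced) ≈ 0.1054, P(conservative) ≈ 0.5167
After 'raise': normaliser = 0.8·0.3779 + 0.5·0.1054 + 0.45·0.5167; P(aggressive) ≈ 0.5145, P(balanced) ≈ 0.0897, P(conservative) ≈ 0.3957
After 'raise': normaliser = 0.8·0.5145 + 0.5·0.0897 + 0.45·0.3957; P(aggressive) ≈ 0.6487, P(balanced) ≈ 0.0707, P(conservative) ≈ 0.2806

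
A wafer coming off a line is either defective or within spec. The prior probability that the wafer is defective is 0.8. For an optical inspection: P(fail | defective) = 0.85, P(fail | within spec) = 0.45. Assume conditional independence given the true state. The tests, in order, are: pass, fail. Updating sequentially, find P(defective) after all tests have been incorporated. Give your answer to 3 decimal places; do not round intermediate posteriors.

0.673

After 'pass': P(defective) = 0.15·0.8000 / (0.15·0.8000 + 0.55·0.2000) ≈ 0.5217
After 'fail': P(defective) = 0.85·0.5217 / (0.85·0.5217 + 0.45·0.4783) ≈ 0.6733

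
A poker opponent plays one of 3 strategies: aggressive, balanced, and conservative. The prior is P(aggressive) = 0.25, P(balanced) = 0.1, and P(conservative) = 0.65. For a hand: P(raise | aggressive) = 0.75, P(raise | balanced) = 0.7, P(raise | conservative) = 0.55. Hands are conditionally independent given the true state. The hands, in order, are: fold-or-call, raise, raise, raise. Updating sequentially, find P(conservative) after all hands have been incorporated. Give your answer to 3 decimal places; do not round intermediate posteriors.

After 'fold-or-call': normaliser = 0.25·0.2500 + 0.3·0.1000 + 0.45·0.6500; P(aggressive) ≈ 0.1623, P(balanced) ≈ 0.0779, P(conservative) ≈ 0.7597
After 'raise': normaliser = 0.75·0.1623 + 0.7·0.0779 + 0.55·0.7597; P(aggressive) ≈ 0.2049, P(balanced) ≈ 0.0918, P(conservative) ≈ 0.7033
After 'raise': normaliser = 0.75·0.2049 + 0.7·0.0918 + 0.55·0.7033; P(aggressive) ≈ 0.2541, P(balanced) ≈ 0.1063, P(conservative) ≈ 0.6396
After 'raise': normaliser = 0.75·0.2541 + 0.7·0.1063 + 0.55·0.6396; P(aggressive) ≈ 0.3090, P(balanced) ≈ 0.1206, P(conservative) ≈ 0.5704

0.570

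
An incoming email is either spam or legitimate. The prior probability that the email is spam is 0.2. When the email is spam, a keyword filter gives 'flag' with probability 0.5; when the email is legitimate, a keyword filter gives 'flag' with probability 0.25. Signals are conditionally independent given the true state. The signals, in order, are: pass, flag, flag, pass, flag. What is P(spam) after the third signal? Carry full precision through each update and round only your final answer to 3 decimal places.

0.400

After 'pass': P(spam) = 0.5·0.2000 / (0.5·0.2000 + 0.75·0.8000) ≈ 0.1429
After 'flag': P(spam) = 0.5·0.1429 / (0.5·0.1429 + 0.25·0.8571) ≈ 0.2500
After 'flag': P(spam) = 0.5·0.2500 / (0.5·0.2500 + 0.25·0.7500) ≈ 0.4000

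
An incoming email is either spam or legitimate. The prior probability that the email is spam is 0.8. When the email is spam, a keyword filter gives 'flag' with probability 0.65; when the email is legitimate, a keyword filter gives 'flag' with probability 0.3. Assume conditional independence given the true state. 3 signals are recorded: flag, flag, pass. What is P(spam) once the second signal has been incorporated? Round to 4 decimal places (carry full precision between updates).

Each posterior becomes the prior for the next update.
After 'flag': P(spam) = 0.65·0.8000 / (0.65·0.8000 + 0.3·0.2000) ≈ 0.8966
After 'flag': P(spam) = 0.65·0.8966 / (0.65·0.8966 + 0.3·0.1034) ≈ 0.9494

0.9494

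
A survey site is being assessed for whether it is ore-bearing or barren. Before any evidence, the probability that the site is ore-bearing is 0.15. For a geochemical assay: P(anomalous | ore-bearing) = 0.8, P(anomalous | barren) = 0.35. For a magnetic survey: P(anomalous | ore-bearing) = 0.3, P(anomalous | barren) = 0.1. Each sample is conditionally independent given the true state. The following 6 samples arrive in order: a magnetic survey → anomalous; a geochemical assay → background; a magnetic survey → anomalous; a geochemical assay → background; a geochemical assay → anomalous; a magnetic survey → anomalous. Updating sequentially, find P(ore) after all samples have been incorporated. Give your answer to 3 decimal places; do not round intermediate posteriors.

After a magnetic survey='anomalous': P(ore) = 0.3·0.1500 / (0.3·0.1500 + 0.1·0.8500) ≈ 0.3462
After a geochemical assay='background': P(ore) = 0.2·0.3462 / (0.2·0.3462 + 0.65·0.6538) ≈ 0.1401
After a magnetic survey='anomalous': P(ore) = 0.3·0.1401 / (0.3·0.1401 + 0.1·0.8599) ≈ 0.3283
After a geochemical assay='background': P(ore) = 0.2·0.3283 / (0.2·0.3283 + 0.65·0.6717) ≈ 0.1307
After a geochemical assay='anomalous': P(ore) = 0.8·0.1307 / (0.8·0.1307 + 0.35·0.8693) ≈ 0.2558
After a magnetic survey='anomalous': P(ore) = 0.3·0.2558 / (0.3·0.2558 + 0.1·0.7442) ≈ 0.5077

0.508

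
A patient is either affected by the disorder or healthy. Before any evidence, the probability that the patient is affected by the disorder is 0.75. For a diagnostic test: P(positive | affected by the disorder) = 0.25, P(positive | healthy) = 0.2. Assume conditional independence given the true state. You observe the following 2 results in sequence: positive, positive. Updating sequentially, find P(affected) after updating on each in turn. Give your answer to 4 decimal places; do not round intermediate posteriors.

Apply Bayes' rule sequentially, carrying P(affected) forward.
After 'positive': P(affected) = 0.25·0.7500 / (0.25·0.7500 + 0.2·0.2500) ≈ 0.7895
After 'positive': P(affected) = 0.25·0.7895 / (0.25·0.7895 + 0.2·0.2105) ≈ 0.8242

0.8242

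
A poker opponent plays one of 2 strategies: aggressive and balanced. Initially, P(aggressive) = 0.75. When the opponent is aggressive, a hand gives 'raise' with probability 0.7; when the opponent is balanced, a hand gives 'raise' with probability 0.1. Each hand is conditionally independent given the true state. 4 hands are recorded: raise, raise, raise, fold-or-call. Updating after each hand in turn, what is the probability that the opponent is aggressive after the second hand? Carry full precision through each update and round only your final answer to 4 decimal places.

0.9932

After 'raise': P(aggressive) = 0.7·0.7500 / (0.7·0.7500 + 0.1·0.2500) ≈ 0.9545
After 'raise': P(aggressive) = 0.7·0.9545 / (0.7·0.9545 + 0.1·0.0455) ≈ 0.9932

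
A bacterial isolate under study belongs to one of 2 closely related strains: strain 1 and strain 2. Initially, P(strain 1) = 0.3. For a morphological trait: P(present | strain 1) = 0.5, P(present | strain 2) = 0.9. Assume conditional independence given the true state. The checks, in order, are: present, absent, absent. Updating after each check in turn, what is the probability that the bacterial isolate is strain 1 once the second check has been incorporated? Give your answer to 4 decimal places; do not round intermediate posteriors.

0.5435

Each posterior becomes the prior for the next update.
After 'present': P(strain 1) = 0.5·0.3000 / (0.5·0.3000 + 0.9·0.7000) ≈ 0.1923
After 'absent': P(strain 1) = 0.5·0.1923 / (0.5·0.1923 + 0.1·0.8077) ≈ 0.5435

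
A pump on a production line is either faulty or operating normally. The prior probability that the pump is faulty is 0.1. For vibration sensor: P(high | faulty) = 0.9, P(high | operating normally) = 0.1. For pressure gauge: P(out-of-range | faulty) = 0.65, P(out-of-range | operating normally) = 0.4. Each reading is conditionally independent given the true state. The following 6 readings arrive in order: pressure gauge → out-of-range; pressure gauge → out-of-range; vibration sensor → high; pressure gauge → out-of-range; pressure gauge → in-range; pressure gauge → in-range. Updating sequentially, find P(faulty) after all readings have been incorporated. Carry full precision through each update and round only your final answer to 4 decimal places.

0.5935

After pressure gauge='out-of-range': P(faulty) = 0.65·0.1000 / (0.65·0.1000 + 0.4·0.9000) ≈ 0.1529
After pressure gauge='out-of-range': P(faulty) = 0.65·0.1529 / (0.65·0.1529 + 0.4·0.8471) ≈ 0.2268
After vibration sensor='high': P(faulty) = 0.9·0.2268 / (0.9·0.2268 + 0.1·0.7732) ≈ 0.7253
After pressure gauge='out-of-range': P(faulty) = 0.65·0.7253 / (0.65·0.7253 + 0.4·0.2747) ≈ 0.8110
After pressure gauge='in-range': P(faulty) = 0.35·0.8110 / (0.35·0.8110 + 0.6·0.1890) ≈ 0.7145
After pressure gauge='in-range': P(faulty) = 0.35·0.7145 / (0.35·0.7145 + 0.6·0.2855) ≈ 0.5935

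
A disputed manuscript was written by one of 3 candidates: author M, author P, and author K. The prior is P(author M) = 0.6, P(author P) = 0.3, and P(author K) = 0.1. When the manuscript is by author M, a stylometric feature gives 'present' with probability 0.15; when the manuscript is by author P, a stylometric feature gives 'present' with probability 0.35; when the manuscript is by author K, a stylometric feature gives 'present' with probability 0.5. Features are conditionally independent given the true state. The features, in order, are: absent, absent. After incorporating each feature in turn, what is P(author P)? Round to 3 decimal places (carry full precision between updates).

0.217

After 'absent': normaliser = 0.85·0.6000 + 0.65·0.3000 + 0.5·0.1000; P(author M) ≈ 0.6755, P(author P) ≈ 0.2583, P(author K) ≈ 0.0662
After 'absent': normaliser = 0.85·0.6755 + 0.65·0.2583 + 0.5·0.0662; P(author M) ≈ 0.7407, P(author P) ≈ 0.2166, P(author K) ≈ 0.0427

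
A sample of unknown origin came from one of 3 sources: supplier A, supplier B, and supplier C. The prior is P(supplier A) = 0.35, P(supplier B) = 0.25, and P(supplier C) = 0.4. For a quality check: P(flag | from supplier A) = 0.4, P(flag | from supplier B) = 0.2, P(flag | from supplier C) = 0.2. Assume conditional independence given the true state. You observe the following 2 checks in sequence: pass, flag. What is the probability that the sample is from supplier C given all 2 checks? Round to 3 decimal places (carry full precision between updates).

0.340

After 'pass': normaliser = 0.6·0.3500 + 0.8·0.2500 + 0.8·0.4000; P(supplier A) ≈ 0.2877, P(supplier B) ≈ 0.2740, P(supplier C) ≈ 0.4384
After 'flag': normaliser = 0.4·0.2877 + 0.2·0.2740 + 0.2·0.4384; P(supplier A) ≈ 0.4468, P(supplier B) ≈ 0.2128, P(supplier C) ≈ 0.3404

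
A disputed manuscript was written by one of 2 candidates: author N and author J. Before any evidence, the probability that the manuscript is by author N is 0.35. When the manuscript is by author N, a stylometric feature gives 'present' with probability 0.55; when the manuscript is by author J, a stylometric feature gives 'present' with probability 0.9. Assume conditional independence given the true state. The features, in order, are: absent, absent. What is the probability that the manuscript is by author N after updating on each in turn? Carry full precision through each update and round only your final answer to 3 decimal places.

0.916

Apply Bayes' rule sequentially, carrying P(author N) forward.
After 'absent': P(author N) = 0.45·0.3500 / (0.45·0.3500 + 0.1·0.6500) ≈ 0.7079
After 'absent': P(author N) = 0.45·0.7079 / (0.45·0.7079 + 0.1·0.2921) ≈ 0.9160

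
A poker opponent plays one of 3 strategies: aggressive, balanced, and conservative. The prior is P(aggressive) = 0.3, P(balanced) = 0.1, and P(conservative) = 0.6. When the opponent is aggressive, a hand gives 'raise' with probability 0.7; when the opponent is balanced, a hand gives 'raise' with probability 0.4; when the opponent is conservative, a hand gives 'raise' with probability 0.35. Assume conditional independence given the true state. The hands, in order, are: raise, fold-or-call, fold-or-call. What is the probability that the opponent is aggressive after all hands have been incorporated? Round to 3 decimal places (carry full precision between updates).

0.155

Apply Bayes' rule sequentially, carrying P(aggressive) forward.
After 'raise': normaliser = 0.7·0.3000 + 0.4·0.1000 + 0.35·0.6000; P(aggressive) ≈ 0.4565, P(balanced) ≈ 0.0870, P(conservative) ≈ 0.4565
After 'fold-or-call': normaliser = 0.3·0.4565 + 0.6·0.0870 + 0.65·0.4565; P(aggressive) ≈ 0.2819, P(balanced) ≈ 0.1074, P(conservative) ≈ 0.6107
After 'fold-or-call': normaliser = 0.3·0.2819 + 0.6·0.1074 + 0.65·0.6107; P(aggressive) ≈ 0.1549, P(balanced) ≈ 0.1180, P(conservative) ≈ 0.7271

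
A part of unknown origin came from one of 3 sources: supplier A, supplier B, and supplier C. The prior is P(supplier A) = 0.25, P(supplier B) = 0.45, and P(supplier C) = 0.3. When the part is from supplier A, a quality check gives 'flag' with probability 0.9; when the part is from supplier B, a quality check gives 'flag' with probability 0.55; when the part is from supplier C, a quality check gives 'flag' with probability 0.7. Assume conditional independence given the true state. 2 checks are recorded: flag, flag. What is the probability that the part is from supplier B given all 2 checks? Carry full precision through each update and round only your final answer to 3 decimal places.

After 'flag': normaliser = 0.9·0.2500 + 0.55·0.4500 + 0.7·0.3000; P(supplier A) ≈ 0.3297, P(supplier B) ≈ 0.3626, P(supplier C) ≈ 0.3077
After 'flag': normaliser = 0.9·0.3297 + 0.55·0.3626 + 0.7·0.3077; P(supplier A) ≈ 0.4170, P(supplier B) ≈ 0.2803, P(supplier C) ≈ 0.3027

0.280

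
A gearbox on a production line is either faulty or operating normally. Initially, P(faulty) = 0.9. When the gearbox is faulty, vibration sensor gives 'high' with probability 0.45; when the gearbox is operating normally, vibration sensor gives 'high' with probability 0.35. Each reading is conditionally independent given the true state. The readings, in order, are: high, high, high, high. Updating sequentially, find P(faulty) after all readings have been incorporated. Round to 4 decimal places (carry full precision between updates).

0.9609

After 'high': P(faulty) = 0.45·0.9000 / (0.45·0.9000 + 0.35·0.1000) ≈ 0.9205
After 'high': P(faulty) = 0.45·0.9205 / (0.45·0.9205 + 0.35·0.0795) ≈ 0.9370
After 'high': P(faulty) = 0.45·0.9370 / (0.45·0.9370 + 0.35·0.0630) ≈ 0.9503
After 'high': P(faulty) = 0.45·0.9503 / (0.45·0.9503 + 0.35·0.0497) ≈ 0.9609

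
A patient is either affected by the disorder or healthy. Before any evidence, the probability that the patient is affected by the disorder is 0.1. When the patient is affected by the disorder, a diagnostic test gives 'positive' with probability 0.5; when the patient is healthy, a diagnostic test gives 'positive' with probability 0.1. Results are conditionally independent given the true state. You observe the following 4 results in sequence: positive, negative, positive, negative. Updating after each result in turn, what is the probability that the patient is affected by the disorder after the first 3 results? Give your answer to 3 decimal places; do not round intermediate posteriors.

0.607

Apply Bayes' rule sequentially, carrying P(affected) forward.
After 'positive': P(affected) = 0.5·0.1000 / (0.5·0.1000 + 0.1·0.9000) ≈ 0.3571
After 'negative': P(affected) = 0.5·0.3571 / (0.5·0.3571 + 0.9·0.6429) ≈ 0.2358
After 'positive': P(affected) = 0.5·0.2358 / (0.5·0.2358 + 0.1·0.7642) ≈ 0.6068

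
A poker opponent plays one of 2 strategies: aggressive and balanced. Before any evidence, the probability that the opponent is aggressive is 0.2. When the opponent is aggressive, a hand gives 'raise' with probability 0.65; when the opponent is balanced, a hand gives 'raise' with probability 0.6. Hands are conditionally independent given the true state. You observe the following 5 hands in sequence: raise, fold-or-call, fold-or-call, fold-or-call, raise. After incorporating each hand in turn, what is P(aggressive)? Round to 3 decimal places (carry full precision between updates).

0.164

After 'raise': P(aggressive) = 0.65·0.2000 / (0.65·0.2000 + 0.6·0.8000) ≈ 0.2131
After 'fold-or-call': P(aggressive) = 0.35·0.2131 / (0.35·0.2131 + 0.4·0.7869) ≈ 0.1916
After 'fold-or-call': P(aggressive) = 0.35·0.1916 / (0.35·0.1916 + 0.4·0.8084) ≈ 0.1717
After 'fold-or-call': P(aggressive) = 0.35·0.1717 / (0.35·0.1717 + 0.4·0.8283) ≈ 0.1536
After 'raise': P(aggressive) = 0.65·0.1536 / (0.65·0.1536 + 0.6·0.8464) ≈ 0.1643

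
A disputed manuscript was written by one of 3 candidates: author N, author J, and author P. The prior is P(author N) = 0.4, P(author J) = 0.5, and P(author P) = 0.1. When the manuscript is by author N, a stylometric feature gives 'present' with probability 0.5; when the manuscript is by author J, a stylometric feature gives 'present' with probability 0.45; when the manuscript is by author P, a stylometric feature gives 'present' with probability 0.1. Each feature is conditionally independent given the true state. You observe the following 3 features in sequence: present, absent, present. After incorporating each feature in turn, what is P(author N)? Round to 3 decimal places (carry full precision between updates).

After 'present': normaliser = 0.5·0.4000 + 0.45·0.5000 + 0.1·0.1000; P(author N) ≈ 0.4598, P(author J) ≈ 0.5172, P(author P) ≈ 0.0230
After 'absent': normaliser = 0.5·0.4598 + 0.55·0.5172 + 0.9·0.0230; P(author N) ≈ 0.4296, P(author J) ≈ 0.5317, P(author P) ≈ 0.0387
After 'present': normaliser = 0.5·0.4296 + 0.45·0.5317 + 0.1·0.0387; P(author N) ≈ 0.4691, P(author J) ≈ 0.5225, P(author P) ≈ 0.0084

0.469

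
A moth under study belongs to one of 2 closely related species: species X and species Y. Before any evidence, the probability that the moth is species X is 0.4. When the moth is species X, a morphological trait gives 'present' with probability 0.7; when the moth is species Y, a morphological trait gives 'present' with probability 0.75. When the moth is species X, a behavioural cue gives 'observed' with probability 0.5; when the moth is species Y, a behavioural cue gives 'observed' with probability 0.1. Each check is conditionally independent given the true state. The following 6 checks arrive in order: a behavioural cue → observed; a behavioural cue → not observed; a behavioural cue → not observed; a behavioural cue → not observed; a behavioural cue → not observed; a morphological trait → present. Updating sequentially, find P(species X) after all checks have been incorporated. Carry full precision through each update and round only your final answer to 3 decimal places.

0.229

After a behavioural cue='observed': P(species X) = 0.5·0.4000 / (0.5·0.4000 + 0.1·0.6000) ≈ 0.7692
After a behavioural cue='not observed': P(species X) = 0.5·0.7692 / (0.5·0.7692 + 0.9·0.2308) ≈ 0.6494
After a behavioural cue='not observed': P(species X) = 0.5·0.6494 / (0.5·0.6494 + 0.9·0.3506) ≈ 0.5071
After a behavioural cue='not observed': P(species X) = 0.5·0.5071 / (0.5·0.5071 + 0.9·0.4929) ≈ 0.3637
After a behavioural cue='not observed': P(species X) = 0.5·0.3637 / (0.5·0.3637 + 0.9·0.6363) ≈ 0.2410
After a morphological trait='present': P(species X) = 0.7·0.2410 / (0.7·0.2410 + 0.75·0.7590) ≈ 0.2286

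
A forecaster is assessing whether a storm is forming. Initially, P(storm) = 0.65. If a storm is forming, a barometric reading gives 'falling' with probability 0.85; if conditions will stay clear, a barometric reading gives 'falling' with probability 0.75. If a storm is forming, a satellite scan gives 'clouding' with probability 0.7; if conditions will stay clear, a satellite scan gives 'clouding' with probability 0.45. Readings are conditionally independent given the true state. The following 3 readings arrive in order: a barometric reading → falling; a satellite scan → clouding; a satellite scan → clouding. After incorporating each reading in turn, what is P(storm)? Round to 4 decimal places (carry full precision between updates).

0.8359

After a barometric reading='falling': P(storm) = 0.85·0.6500 / (0.85·0.6500 + 0.75·0.3500) ≈ 0.6779
After a satellite scan='clouding': P(storm) = 0.7·0.6779 / (0.7·0.6779 + 0.45·0.3221) ≈ 0.7660
After a satellite scan='clouding': P(storm) = 0.7·0.7660 / (0.7·0.7660 + 0.45·0.2340) ≈ 0.8359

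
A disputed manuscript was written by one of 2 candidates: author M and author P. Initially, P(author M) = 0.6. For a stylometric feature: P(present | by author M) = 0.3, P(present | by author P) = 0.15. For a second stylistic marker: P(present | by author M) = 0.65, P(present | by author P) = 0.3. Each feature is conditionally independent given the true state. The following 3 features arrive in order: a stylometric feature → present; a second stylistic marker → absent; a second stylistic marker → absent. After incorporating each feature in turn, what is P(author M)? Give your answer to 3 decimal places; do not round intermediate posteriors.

0.429

After a stylometric feature='present': P(author M) = 0.3·0.6000 / (0.3·0.6000 + 0.15·0.4000) ≈ 0.7500
After a second stylistic marker='absent': P(author M) = 0.35·0.7500 / (0.35·0.7500 + 0.7·0.2500) ≈ 0.6000
After a second stylistic marker='absent': P(author M) = 0.35·0.6000 / (0.35·0.6000 + 0.7·0.4000) ≈ 0.4286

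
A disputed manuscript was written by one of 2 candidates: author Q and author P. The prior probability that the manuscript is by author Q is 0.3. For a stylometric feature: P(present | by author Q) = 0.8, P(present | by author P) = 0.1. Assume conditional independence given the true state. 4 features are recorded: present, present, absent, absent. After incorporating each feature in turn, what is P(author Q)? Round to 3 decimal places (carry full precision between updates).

0.575

Each posterior becomes the prior for the next update.
After 'present': P(author Q) = 0.8·0.3000 / (0.8·0.3000 + 0.1·0.7000) ≈ 0.7742
After 'present': P(author Q) = 0.8·0.7742 / (0.8·0.7742 + 0.1·0.2258) ≈ 0.9648
After 'absent': P(author Q) = 0.2·0.9648 / (0.2·0.9648 + 0.9·0.0352) ≈ 0.8591
After 'absent': P(author Q) = 0.2·0.8591 / (0.2·0.8591 + 0.9·0.1409) ≈ 0.5753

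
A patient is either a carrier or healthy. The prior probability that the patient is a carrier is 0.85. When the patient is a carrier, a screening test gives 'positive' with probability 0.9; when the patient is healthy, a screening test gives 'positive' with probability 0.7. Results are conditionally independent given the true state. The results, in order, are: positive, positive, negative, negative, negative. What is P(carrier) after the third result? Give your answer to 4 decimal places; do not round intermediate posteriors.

After 'positive': P(carrier) = 0.9·0.8500 / (0.9·0.8500 + 0.7·0.1500) ≈ 0.8793
After 'positive': P(carrier) = 0.9·0.8793 / (0.9·0.8793 + 0.7·0.1207) ≈ 0.9035
After 'negative': P(carrier) = 0.1·0.9035 / (0.1·0.9035 + 0.3·0.0965) ≈ 0.7574

0.7574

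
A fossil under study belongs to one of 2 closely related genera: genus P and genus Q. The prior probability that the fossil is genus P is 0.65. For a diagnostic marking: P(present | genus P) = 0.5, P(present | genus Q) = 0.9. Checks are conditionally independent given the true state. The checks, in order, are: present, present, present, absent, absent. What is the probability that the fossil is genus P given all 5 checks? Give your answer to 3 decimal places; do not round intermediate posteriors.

0.888

After 'present': P(genus P) = 0.5·0.6500 / (0.5·0.6500 + 0.9·0.3500) ≈ 0.5078
After 'present': P(genus P) = 0.5·0.5078 / (0.5·0.5078 + 0.9·0.4922) ≈ 0.3643
After 'present': P(genus P) = 0.5·0.3643 / (0.5·0.3643 + 0.9·0.6357) ≈ 0.2415
After 'absent': P(genus P) = 0.5·0.2415 / (0.5·0.2415 + 0.1·0.7585) ≈ 0.6142
After 'absent': P(genus P) = 0.5·0.6142 / (0.5·0.6142 + 0.1·0.3858) ≈ 0.8884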